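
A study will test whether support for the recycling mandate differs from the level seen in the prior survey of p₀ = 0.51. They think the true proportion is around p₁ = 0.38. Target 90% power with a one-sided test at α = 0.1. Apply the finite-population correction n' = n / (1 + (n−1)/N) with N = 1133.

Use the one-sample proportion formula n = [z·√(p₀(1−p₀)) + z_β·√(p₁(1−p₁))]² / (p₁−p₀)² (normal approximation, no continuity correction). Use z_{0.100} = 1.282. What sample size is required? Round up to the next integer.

n = [z_α·√(p₀q₀) + z_β·√(p₁q₁)]² / (p₁ − p₀)²
  = [1.282·√(0.51·0.49) + 1.282·√(0.38·0.62)]² / (-0.13)²
  = [1.282·0.4999 + 1.282·0.4854]² / 0.0169
  = [1.2631]² / 0.0169
  = 94.41
Finite-population correction (N = 1133): 94.41 / (1 + (94.41 − 1)/1133) = 87.22.
Round up → n = 88.

n = 88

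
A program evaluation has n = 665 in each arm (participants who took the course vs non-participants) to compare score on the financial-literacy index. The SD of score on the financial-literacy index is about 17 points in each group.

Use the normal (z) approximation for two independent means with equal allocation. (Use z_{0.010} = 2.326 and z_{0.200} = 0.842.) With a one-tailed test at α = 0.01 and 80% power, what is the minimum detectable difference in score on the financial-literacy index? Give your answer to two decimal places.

Minimum detectable difference ≈ 2.95 points

δ = (z_α + z_β) · √((σ₁²+σ₂²)/n)
  = (2.326 + 0.842) · √(578/665)
  = 3.168 · √0.86917
  = 3.168 · 0.9323
  = 2.9535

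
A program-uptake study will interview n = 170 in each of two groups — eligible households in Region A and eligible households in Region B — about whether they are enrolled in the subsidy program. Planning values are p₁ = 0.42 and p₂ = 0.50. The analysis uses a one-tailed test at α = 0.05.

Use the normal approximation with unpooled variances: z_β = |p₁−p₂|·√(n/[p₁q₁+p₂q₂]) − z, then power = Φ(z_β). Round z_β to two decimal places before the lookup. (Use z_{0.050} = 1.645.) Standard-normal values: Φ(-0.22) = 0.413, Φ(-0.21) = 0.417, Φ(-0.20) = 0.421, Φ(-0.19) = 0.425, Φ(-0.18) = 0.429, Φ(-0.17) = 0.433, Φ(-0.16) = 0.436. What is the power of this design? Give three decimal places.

Power ≈ 0.436

z_β = |p₁−p₂|·√(n/[p₁q₁+p₂q₂]) − z_α
    = 0.08 · √(170/0.4936) − 1.645
    = 0.08 · 18.5582 − 1.645
    = 1.4847 − 1.645 = -0.1603 → -0.16
Power = Φ(-0.16) = 0.436.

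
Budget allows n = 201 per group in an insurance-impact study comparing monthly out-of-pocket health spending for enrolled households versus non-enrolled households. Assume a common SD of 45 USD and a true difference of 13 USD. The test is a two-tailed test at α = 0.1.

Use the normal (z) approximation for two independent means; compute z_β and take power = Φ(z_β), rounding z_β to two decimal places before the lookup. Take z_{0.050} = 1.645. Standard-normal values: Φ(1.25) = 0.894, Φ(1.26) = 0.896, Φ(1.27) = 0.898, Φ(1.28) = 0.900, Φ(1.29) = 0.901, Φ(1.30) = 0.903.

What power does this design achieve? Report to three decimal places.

Power ≈ 0.894

z_β = δ·√(n/(σ₁²+σ₂²)) − z_{α/2}
    = 13 · √(201/4050) − 1.645
    = 13 · 0.22278 − 1.645
    = 2.8961 − 1.645 = 1.2511 → 1.25
Power = Φ(1.25) = 0.894.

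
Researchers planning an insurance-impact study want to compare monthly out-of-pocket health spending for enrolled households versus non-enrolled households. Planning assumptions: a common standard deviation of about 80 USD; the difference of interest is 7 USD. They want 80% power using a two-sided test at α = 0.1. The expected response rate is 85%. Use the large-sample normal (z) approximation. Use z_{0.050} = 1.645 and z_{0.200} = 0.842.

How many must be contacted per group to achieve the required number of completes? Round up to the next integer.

n = (z_{α/2} + z_β)² · (σ₁² + σ₂²) / δ²
  = (1.645 + 0.842)² · (2·80² = 12800) / 7²
  = 6.1852 · 12800 / 49
  = 1615.72
Adjust for 85% response: 1615.72 / 0.85 = 1900.84.
Round up → n = 1901 per group.

n = 1901 per group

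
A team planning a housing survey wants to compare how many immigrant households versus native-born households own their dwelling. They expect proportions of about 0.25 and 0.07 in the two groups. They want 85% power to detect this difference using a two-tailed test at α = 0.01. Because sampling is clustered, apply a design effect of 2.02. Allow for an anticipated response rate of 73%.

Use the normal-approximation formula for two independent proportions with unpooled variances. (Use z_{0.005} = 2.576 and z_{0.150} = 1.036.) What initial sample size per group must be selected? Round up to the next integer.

n = (z_{α/2} + z_β)² · [p₁(1−p₁) + p₂(1−p₂)] / (p₁ − p₂)²
  = (2.576 + 1.036)² · (0.25·0.75 + 0.07·0.93) / (0.18)²
  = (3.612)² · (0.1875 + 0.0651) / 0.0324
  = 13.0465 · 0.2526 / 0.0324
  = 101.71
Design effect: 2.02 × 101.71 = 205.46.
Adjust for 73% response: 205.46 / 0.73 = 281.46.
Round up → n = 282 per group.

n = 282 per group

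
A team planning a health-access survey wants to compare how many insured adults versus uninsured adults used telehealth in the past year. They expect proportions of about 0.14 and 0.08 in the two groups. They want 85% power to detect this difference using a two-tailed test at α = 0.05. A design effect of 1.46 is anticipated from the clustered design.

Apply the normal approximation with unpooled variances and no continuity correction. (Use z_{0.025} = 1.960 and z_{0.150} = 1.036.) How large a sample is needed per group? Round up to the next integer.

n = 707 per group

n = (z_{α/2} + z_β)² · [p₁(1−p₁) + p₂(1−p₂)] / (p₁ − p₂)²
  = (1.960 + 1.036)² · (0.14·0.86 + 0.08·0.92) / (0.06)²
  = (2.996)² · (0.1204 + 0.0736) / 0.0036
  = 8.9760 · 0.1940 / 0.0036
  = 483.71
Design effect: 1.46 × 483.71 = 706.21.
Round up → n = 707 per group.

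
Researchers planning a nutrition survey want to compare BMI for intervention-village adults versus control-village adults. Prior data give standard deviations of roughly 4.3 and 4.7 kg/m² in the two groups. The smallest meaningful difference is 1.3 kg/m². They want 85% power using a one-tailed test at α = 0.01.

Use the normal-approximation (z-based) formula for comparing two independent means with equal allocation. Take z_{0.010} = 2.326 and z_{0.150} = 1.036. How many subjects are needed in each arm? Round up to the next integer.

n = 272 per group

n = (z_α + z_β)² · (σ₁² + σ₂²) / δ²
  = (2.326 + 1.036)² · (4.3² + 4.7² = 40.58) / 1.3²
  = 11.3030 · 40.58 / 1.69
  = 271.41
Round up → n = 272 per group.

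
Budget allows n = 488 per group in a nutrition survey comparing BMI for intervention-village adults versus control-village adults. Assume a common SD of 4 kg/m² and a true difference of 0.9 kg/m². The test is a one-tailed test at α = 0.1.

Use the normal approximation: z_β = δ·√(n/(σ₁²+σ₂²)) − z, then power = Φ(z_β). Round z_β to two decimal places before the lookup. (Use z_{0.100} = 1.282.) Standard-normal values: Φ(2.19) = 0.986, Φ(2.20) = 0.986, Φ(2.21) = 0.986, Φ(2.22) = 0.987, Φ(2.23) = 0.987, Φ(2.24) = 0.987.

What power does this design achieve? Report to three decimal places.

z_β = δ·√(n/(σ₁²+σ₂²)) − z_α
    = 0.9 · √(488/32) − 1.282
    = 0.9 · 3.90512 − 1.282
    = 3.5146 − 1.282 = 2.2326 → 2.23
Power = Φ(2.23) = 0.987.

Power ≈ 0.987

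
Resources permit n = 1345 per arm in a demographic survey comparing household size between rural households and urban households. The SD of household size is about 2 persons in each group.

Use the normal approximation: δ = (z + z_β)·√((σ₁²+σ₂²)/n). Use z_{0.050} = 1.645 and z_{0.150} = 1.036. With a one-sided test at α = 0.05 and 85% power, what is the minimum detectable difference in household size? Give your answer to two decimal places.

Minimum detectable difference ≈ 0.21 persons

δ = (z_α + z_β) · √((σ₁²+σ₂²)/n)
  = (1.645 + 1.036) · √(8/1345)
  = 2.681 · √0.00595
  = 2.681 · 0.0771
  = 0.2068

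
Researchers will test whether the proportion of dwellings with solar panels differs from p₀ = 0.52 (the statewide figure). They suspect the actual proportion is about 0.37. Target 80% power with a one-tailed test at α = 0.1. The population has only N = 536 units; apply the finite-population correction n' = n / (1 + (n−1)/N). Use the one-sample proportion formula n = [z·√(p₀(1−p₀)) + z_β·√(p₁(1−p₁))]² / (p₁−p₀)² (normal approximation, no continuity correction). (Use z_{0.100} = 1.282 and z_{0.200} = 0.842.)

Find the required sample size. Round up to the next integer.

n = [z_α·√(p₀q₀) + z_β·√(p₁q₁)]² / (p₁ − p₀)²
  = [1.282·√(0.52·0.48) + 0.842·√(0.37·0.63)]² / (-0.15)²
  = [1.282·0.4996 + 0.842·0.4828]² / 0.0225
  = [1.0470]² / 0.0225
  = 48.72
Finite-population correction (N = 536): 48.72 / (1 + (48.72 − 1)/536) = 44.74.
Round up → n = 45.

n = 45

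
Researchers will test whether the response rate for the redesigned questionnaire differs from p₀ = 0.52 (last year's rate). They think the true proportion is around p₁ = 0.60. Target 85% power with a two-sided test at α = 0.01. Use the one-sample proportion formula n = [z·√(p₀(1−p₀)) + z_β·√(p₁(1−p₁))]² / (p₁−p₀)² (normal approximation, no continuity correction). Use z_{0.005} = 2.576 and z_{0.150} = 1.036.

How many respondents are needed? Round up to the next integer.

n = 504

n = [z_{α/2}·√(p₀q₀) + z_β·√(p₁q₁)]² / (p₁ − p₀)²
  = [2.576·√(0.52·0.48) + 1.036·√(0.60·0.40)]² / (0.08)²
  = [2.576·0.4996 + 1.036·0.4899]² / 0.0064
  = [1.7945]² / 0.0064
  = 503.16
Round up → n = 504.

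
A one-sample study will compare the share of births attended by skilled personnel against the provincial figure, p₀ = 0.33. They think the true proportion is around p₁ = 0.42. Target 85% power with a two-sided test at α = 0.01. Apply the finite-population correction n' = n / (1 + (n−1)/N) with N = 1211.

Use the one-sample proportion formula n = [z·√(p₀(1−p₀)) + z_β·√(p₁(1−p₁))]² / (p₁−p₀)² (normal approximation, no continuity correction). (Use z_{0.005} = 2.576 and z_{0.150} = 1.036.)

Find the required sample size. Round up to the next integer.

n = 282

n = [z_{α/2}·√(p₀q₀) + z_β·√(p₁q₁)]² / (p₁ − p₀)²
  = [2.576·√(0.33·0.67) + 1.036·√(0.42·0.58)]² / (0.09)²
  = [2.576·0.4702 + 1.036·0.4936]² / 0.0081
  = [1.7226]² / 0.0081
  = 366.34
Finite-population correction (N = 1211): 366.34 / (1 + (366.34 − 1)/1211) = 281.43.
Round up → n = 282.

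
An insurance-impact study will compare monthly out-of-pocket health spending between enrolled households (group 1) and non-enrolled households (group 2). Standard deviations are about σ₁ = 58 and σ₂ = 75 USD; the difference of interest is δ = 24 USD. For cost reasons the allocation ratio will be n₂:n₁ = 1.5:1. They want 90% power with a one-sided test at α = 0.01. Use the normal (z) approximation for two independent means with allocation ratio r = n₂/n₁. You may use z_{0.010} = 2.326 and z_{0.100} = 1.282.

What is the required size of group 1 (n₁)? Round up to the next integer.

n₁ = (z_α + z_β)² · (σ₁² + σ₂²/r) / δ²
   = (2.326 + 1.282)² · (58² + 75²/1.5) / 24²
   = 13.0177 · (3364 + 3750) / 576
   = 13.0177 · 7114 / 576
   = 160.78
Round up → n₁ = 161; n₂ = r·n₁ = 1.5 × 161 = 242.

n₁ = 161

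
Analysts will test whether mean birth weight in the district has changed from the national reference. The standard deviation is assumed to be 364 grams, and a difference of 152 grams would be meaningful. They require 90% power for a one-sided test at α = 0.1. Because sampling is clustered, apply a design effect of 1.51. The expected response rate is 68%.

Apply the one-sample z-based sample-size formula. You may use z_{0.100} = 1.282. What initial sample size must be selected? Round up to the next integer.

n = (z_α + z_β)² · σ² / δ²
  = (1.282 + 1.282)² · 364² / 152²
  = 6.5741 · 132496 / 23104
  = 37.70
Design effect: 1.51 × 37.70 = 56.93.
Adjust for 68% response: 56.93 / 0.68 = 83.72.
Round up → n = 84.

n = 84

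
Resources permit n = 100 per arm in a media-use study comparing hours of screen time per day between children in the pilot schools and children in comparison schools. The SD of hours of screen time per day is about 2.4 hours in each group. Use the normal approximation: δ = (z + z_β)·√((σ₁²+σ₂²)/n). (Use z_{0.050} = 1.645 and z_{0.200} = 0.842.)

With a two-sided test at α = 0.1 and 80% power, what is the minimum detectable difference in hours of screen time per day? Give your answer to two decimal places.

δ = (z_{α/2} + z_β) · √((σ₁²+σ₂²)/n)
  = (1.645 + 0.842) · √(11.52/100)
  = 2.487 · √0.1152
  = 2.487 · 0.3394
  = 0.8441

Minimum detectable difference ≈ 0.84 hours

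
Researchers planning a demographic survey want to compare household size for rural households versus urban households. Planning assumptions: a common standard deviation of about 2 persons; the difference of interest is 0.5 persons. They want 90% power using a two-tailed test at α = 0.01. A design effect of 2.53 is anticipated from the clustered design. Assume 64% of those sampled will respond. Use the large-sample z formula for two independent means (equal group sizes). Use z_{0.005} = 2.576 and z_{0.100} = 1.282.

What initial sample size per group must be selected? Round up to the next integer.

n = (z_{α/2} + z_β)² · (σ₁² + σ₂²) / δ²
  = (2.576 + 1.282)² · (2·2² = 8) / 0.5²
  = 14.8842 · 8 / 0.25
  = 476.29
Design effect: 2.53 × 476.29 = 1205.02.
Adjust for 64% response: 1205.02 / 0.64 = 1882.85.
Round up → n = 1883 per group.

n = 1883 per group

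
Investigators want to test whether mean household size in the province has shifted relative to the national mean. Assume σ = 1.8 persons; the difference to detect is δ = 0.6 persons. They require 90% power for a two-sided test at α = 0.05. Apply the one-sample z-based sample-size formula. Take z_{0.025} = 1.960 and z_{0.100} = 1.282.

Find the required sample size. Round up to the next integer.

n = 95

n = (z_{α/2} + z_β)² · σ² / δ²
  = (1.960 + 1.282)² · 1.8² / 0.6²
  = 10.5106 · 3.24 / 0.36
  = 94.60
Round up → n = 95.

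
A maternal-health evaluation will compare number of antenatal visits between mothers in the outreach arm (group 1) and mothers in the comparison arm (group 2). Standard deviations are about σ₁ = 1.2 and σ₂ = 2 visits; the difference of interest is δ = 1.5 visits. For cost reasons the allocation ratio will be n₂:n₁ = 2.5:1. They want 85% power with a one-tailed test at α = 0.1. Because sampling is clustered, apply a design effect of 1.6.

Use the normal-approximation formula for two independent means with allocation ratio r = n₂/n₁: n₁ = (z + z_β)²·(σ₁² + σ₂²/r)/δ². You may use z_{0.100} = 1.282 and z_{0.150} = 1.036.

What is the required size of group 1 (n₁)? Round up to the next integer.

n₁ = 12

n₁ = (z_α + z_β)² · (σ₁² + σ₂²/r) / δ²
   = (1.282 + 1.036)² · (1.2² + 2²/2.5) / 1.5²
   = 5.3731 · (1.44 + 1.6) / 2.25
   = 5.3731 · 3.04 / 2.25
   = 7.26
Design effect: 1.6 × 7.26 = 11.62.
Round up → n₁ = 12; n₂ = r·n₁ = 2.5 × 12 = 30.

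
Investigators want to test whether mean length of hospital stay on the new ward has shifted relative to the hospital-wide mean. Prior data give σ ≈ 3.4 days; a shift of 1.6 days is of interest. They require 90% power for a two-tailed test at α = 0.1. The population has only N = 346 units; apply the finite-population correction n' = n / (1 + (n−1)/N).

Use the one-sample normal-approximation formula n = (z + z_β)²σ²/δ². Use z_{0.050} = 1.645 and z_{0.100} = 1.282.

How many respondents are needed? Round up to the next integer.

n = (z_{α/2} + z_β)² · σ² / δ²
  = (1.645 + 1.282)² · 3.4² / 1.6²
  = 8.5673 · 11.56 / 2.56
  = 38.69
Finite-population correction (N = 346): 38.69 / (1 + (38.69 − 1)/346) = 34.89.
Round up → n = 35.

n = 35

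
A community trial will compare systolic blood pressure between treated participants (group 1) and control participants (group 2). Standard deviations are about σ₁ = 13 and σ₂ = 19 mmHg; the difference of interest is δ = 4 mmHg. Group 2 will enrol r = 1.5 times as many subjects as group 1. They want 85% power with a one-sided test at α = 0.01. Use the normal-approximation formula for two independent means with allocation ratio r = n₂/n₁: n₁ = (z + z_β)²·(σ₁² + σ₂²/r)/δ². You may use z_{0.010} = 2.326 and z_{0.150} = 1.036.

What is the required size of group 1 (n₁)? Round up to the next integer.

n₁ = (z_α + z_β)² · (σ₁² + σ₂²/r) / δ²
   = (2.326 + 1.036)² · (13² + 19²/1.5) / 4²
   = 11.3030 · (169 + 240.6667) / 16
   = 11.3030 · 409.6667 / 16
   = 289.41
Round up → n₁ = 290; n₂ = r·n₁ = 1.5 × 290 = 435.

n₁ = 290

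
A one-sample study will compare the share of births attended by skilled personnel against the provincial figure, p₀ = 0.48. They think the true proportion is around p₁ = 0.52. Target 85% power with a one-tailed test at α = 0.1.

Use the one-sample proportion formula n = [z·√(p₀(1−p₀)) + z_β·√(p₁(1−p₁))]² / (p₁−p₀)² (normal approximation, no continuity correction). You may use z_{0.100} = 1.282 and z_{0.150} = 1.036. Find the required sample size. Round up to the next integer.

n = 839

n = [z_α·√(p₀q₀) + z_β·√(p₁q₁)]² / (p₁ − p₀)²
  = [1.282·√(0.48·0.52) + 1.036·√(0.52·0.48)]² / (0.04)²
  = [1.282·0.4996 + 1.036·0.4996]² / 0.0016
  = [1.1581]² / 0.0016
  = 838.21
Round up → n = 839.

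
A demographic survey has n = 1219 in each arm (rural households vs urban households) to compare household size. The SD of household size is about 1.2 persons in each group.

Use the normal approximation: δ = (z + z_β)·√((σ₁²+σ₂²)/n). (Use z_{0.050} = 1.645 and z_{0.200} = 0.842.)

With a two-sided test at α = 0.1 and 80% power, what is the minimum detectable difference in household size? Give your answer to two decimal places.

δ = (z_{α/2} + z_β) · √((σ₁²+σ₂²)/n)
  = (1.645 + 0.842) · √(2.88/1219)
  = 2.487 · √0.00236
  = 2.487 · 0.0486
  = 0.1209

Minimum detectable difference ≈ 0.12 persons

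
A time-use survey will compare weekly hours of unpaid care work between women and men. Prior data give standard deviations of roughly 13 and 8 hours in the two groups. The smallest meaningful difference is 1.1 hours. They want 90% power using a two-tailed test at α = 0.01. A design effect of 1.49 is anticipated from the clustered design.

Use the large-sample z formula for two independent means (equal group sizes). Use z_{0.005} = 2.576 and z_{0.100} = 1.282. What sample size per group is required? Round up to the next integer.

n = (z_{α/2} + z_β)² · (σ₁² + σ₂²) / δ²
  = (2.576 + 1.282)² · (13² + 8² = 233) / 1.1²
  = 14.8842 · 233 / 1.21
  = 2866.12
Design effect: 1.49 × 2866.12 = 4270.52.
Round up → n = 4271 per group.

n = 4271 per group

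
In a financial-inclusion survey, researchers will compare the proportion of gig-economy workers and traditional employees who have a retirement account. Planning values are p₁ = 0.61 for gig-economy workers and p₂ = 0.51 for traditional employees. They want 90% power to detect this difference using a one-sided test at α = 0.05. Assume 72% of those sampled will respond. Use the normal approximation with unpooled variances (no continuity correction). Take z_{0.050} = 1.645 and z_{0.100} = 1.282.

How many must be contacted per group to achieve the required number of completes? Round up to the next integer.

n = 581 per group

n = (z_α + z_β)² · [p₁(1−p₁) + p₂(1−p₂)] / (p₁ − p₂)²
  = (1.645 + 1.282)² · (0.61·0.39 + 0.51·0.49) / (0.10)²
  = (2.927)² · (0.2379 + 0.2499) / 0.0100
  = 8.5673 · 0.4878 / 0.0100
  = 417.91
Adjust for 72% response: 417.91 / 0.72 = 580.44.
Round up → n = 581 per group.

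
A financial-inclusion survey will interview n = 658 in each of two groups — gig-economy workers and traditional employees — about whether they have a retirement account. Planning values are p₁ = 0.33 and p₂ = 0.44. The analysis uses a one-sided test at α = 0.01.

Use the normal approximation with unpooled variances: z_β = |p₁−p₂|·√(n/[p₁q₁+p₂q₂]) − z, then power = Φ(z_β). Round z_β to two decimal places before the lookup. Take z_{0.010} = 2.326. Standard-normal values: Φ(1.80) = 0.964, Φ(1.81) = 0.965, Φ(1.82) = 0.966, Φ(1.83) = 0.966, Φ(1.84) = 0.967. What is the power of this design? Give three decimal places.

z_β = |p₁−p₂|·√(n/[p₁q₁+p₂q₂]) − z_α
    = 0.11 · √(658/0.4675) − 2.326
    = 0.11 · 37.5165 − 2.326
    = 4.1268 − 2.326 = 1.8008 → 1.80
Power = Φ(1.80) = 0.964.

Power ≈ 0.964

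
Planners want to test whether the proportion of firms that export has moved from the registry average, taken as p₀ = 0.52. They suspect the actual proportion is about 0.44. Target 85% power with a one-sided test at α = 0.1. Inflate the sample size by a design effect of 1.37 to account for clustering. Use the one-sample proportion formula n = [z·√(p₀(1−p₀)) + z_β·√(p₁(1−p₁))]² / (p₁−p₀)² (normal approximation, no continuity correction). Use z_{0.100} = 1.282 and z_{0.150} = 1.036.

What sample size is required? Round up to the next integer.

n = [z_α·√(p₀q₀) + z_β·√(p₁q₁)]² / (p₁ − p₀)²
  = [1.282·√(0.52·0.48) + 1.036·√(0.44·0.56)]² / (-0.08)²
  = [1.282·0.4996 + 1.036·0.4964]² / 0.0064
  = [1.1547]² / 0.0064
  = 208.35
Design effect: 1.37 × 208.35 = 285.44.
Round up → n = 286.

n = 286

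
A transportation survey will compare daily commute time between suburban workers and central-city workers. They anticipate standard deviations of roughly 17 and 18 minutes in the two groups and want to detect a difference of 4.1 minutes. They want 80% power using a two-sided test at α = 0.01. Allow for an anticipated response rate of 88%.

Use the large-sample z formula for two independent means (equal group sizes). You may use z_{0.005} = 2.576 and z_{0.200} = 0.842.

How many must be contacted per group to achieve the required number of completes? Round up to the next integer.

n = (z_{α/2} + z_β)² · (σ₁² + σ₂²) / δ²
  = (2.576 + 0.842)² · (17² + 18² = 613) / 4.1²
  = 11.6827 · 613 / 16.81
  = 426.03
Adjust for 88% response: 426.03 / 0.88 = 484.12.
Round up → n = 485 per group.

n = 485 per group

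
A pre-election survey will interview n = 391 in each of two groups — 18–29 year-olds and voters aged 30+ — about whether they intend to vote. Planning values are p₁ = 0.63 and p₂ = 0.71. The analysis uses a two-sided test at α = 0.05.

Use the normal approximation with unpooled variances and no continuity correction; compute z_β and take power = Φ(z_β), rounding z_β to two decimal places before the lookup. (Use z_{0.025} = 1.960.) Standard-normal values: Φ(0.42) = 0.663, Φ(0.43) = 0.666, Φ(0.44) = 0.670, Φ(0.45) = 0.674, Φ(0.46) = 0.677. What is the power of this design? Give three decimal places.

z_β = |p₁−p₂|·√(n/[p₁q₁+p₂q₂]) − z_{α/2}
    = 0.08 · √(391/0.4390) − 1.960
    = 0.08 · 29.8439 − 1.960
    = 2.3875 − 1.960 = 0.4275 → 0.43
Power = Φ(0.43) = 0.666.

Power ≈ 0.666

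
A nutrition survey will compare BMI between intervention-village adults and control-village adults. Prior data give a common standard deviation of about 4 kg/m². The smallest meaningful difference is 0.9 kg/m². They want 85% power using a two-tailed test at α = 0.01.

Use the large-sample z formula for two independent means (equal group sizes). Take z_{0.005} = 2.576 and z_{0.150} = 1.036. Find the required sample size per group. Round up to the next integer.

n = 516 per group

n = (z_{α/2} + z_β)² · (σ₁² + σ₂²) / δ²
  = (2.576 + 1.036)² · (2·4² = 32) / 0.9²
  = 13.0465 · 32 / 0.81
  = 515.42
Round up → n = 516 per group.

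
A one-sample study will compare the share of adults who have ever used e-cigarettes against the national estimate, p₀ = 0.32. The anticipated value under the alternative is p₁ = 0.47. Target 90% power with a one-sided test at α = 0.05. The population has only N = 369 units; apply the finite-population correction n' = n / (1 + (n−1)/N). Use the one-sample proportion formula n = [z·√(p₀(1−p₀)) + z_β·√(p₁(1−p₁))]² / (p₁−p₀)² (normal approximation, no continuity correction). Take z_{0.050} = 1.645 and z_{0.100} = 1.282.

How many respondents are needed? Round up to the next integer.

n = 72

n = [z_α·√(p₀q₀) + z_β·√(p₁q₁)]² / (p₁ − p₀)²
  = [1.645·√(0.32·0.68) + 1.282·√(0.47·0.53)]² / (0.15)²
  = [1.645·0.4665 + 1.282·0.4991]² / 0.0225
  = [1.4072]² / 0.0225
  = 88.01
Finite-population correction (N = 369): 88.01 / (1 + (88.01 − 1)/369) = 71.22.
Round up → n = 72.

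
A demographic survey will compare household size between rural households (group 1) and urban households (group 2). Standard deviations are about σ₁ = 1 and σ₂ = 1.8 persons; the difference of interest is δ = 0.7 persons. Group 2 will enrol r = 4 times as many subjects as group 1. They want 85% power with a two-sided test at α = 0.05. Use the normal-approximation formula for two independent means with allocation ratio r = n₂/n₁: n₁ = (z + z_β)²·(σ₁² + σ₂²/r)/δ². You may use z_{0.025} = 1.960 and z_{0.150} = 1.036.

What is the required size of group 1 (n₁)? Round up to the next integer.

n₁ = 34

n₁ = (z_{α/2} + z_β)² · (σ₁² + σ₂²/r) / δ²
   = (1.960 + 1.036)² · (1² + 1.8²/4) / 0.7²
   = 8.9760 · (1 + 0.81) / 0.49
   = 8.9760 · 1.81 / 0.49
   = 33.16
Round up → n₁ = 34; n₂ = r·n₁ = 4 × 34 = 136.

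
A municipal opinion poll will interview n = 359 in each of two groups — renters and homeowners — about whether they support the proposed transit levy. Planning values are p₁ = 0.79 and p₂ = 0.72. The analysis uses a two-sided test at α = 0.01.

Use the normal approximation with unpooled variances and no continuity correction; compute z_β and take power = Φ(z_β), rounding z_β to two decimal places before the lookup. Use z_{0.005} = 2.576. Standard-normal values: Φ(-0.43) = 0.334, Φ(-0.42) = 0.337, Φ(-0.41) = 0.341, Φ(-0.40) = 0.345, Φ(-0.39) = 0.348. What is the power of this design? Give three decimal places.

z_β = |p₁−p₂|·√(n/[p₁q₁+p₂q₂]) − z_{α/2}
    = 0.07 · √(359/0.3675) − 2.576
    = 0.07 · 31.2549 − 2.576
    = 2.1878 − 2.576 = -0.3882 → -0.39
Power = Φ(-0.39) = 0.348.

Power ≈ 0.348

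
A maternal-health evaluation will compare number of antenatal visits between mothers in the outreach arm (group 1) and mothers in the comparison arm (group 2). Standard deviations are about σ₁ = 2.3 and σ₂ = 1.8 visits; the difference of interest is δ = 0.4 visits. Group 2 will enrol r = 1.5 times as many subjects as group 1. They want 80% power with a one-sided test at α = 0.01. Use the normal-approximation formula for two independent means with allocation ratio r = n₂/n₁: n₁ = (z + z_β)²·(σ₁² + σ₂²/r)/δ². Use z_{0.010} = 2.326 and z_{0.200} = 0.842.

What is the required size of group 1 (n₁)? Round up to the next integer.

n₁ = 468

n₁ = (z_α + z_β)² · (σ₁² + σ₂²/r) / δ²
   = (2.326 + 0.842)² · (2.3² + 1.8²/1.5) / 0.4²
   = 10.0362 · (5.29 + 2.16) / 0.16
   = 10.0362 · 7.45 / 0.16
   = 467.31
Round up → n₁ = 468; n₂ = r·n₁ = 1.5 × 468 = 702.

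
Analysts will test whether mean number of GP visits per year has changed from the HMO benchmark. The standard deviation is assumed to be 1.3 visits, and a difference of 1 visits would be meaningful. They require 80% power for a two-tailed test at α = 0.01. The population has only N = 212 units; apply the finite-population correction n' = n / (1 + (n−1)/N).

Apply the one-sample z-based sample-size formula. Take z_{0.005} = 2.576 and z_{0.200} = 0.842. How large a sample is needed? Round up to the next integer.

n = 19

n = (z_{α/2} + z_β)² · σ² / δ²
  = (2.576 + 0.842)² · 1.3² / 1²
  = 11.6827 · 1.69 / 1
  = 19.74
Finite-population correction (N = 212): 19.74 / (1 + (19.74 − 1)/212) = 18.14.
Round up → n = 19.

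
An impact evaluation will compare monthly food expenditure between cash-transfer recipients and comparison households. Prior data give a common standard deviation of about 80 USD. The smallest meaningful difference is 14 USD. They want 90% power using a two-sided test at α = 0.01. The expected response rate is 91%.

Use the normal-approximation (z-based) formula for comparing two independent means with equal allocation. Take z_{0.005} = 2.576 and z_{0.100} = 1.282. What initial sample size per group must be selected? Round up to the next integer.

n = (z_{α/2} + z_β)² · (σ₁² + σ₂²) / δ²
  = (2.576 + 1.282)² · (2·80² = 12800) / 14²
  = 14.8842 · 12800 / 196
  = 972.03
Adjust for 91% response: 972.03 / 0.91 = 1068.16.
Round up → n = 1069 per group.

n = 1069 per group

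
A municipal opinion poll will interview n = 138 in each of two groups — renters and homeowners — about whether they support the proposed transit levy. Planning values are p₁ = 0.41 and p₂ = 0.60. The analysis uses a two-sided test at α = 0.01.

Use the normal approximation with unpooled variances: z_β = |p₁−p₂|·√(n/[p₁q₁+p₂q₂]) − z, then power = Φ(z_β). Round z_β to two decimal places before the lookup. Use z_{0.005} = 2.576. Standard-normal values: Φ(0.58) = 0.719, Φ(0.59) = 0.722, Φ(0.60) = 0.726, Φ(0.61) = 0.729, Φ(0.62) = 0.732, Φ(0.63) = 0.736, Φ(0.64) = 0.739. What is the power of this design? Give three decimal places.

z_β = |p₁−p₂|·√(n/[p₁q₁+p₂q₂]) − z_{α/2}
    = 0.19 · √(138/0.4819) − 2.576
    = 0.19 · 16.9224 − 2.576
    = 3.2152 − 2.576 = 0.6392 → 0.64
Power = Φ(0.64) = 0.739.

Power ≈ 0.739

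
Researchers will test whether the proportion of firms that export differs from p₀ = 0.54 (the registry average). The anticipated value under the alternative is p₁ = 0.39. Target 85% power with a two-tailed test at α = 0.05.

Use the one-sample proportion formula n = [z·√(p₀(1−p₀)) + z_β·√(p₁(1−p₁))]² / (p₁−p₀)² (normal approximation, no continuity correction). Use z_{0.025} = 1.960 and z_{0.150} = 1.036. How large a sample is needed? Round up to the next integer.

n = 98

n = [z_{α/2}·√(p₀q₀) + z_β·√(p₁q₁)]² / (p₁ − p₀)²
  = [1.960·√(0.54·0.46) + 1.036·√(0.39·0.61)]² / (-0.15)²
  = [1.960·0.4984 + 1.036·0.4877]² / 0.0225
  = [1.4822]² / 0.0225
  = 97.64
Round up → n = 98.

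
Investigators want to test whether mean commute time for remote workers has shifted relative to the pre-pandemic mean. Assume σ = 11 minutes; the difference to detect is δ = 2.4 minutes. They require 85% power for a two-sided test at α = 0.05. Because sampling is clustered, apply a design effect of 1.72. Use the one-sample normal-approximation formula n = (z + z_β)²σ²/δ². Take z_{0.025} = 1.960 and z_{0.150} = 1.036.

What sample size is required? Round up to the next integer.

n = (z_{α/2} + z_β)² · σ² / δ²
  = (1.960 + 1.036)² · 11² / 2.4²
  = 8.9760 · 121 / 5.76
  = 188.56
Design effect: 1.72 × 188.56 = 324.32.
Round up → n = 325.

n = 325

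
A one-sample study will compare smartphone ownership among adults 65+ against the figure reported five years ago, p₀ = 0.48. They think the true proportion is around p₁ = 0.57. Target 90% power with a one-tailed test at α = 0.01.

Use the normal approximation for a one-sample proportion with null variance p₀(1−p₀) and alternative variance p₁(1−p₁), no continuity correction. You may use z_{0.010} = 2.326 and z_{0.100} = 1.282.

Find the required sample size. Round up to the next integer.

n = [z_α·√(p₀q₀) + z_β·√(p₁q₁)]² / (p₁ − p₀)²
  = [2.326·√(0.48·0.52) + 1.282·√(0.57·0.43)]² / (0.09)²
  = [2.326·0.4996 + 1.282·0.4951]² / 0.0081
  = [1.7968]² / 0.0081
  = 398.56
Round up → n = 399.

n = 399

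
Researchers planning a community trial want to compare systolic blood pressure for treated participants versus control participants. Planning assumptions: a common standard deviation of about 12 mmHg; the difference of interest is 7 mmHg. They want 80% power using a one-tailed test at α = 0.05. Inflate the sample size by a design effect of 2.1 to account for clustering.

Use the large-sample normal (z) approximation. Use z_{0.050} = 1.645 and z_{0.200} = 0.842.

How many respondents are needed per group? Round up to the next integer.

n = 77 per group

n = (z_α + z_β)² · (σ₁² + σ₂²) / δ²
  = (1.645 + 0.842)² · (2·12² = 288) / 7²
  = 6.1852 · 288 / 49
  = 36.35
Design effect: 2.1 × 36.35 = 76.34.
Round up → n = 77 per group.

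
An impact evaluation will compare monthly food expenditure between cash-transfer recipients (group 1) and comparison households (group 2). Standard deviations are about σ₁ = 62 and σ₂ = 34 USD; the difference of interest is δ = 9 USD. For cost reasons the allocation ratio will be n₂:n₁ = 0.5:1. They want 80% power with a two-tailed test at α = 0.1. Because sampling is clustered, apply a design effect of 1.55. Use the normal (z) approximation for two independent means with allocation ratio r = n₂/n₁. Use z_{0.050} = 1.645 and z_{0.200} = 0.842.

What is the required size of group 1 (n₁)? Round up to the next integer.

n₁ = (z_{α/2} + z_β)² · (σ₁² + σ₂²/r) / δ²
   = (1.645 + 0.842)² · (62² + 34²/0.5) / 9²
   = 6.1852 · (3844 + 2312) / 81
   = 6.1852 · 6156 / 81
   = 470.07
Design effect: 1.55 × 470.07 = 728.61.
Round up → n₁ = 729; n₂ = r·n₁ = 0.5 × 729 = 365.

n₁ = 729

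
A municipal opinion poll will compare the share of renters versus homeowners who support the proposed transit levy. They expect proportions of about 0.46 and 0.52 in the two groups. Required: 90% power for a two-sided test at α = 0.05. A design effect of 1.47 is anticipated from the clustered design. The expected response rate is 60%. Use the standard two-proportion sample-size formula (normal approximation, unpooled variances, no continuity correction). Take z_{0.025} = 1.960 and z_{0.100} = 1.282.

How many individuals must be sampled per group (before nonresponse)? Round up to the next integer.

n = 3563 per group

n = (z_{α/2} + z_β)² · [p₁(1−p₁) + p₂(1−p₂)] / (p₁ − p₂)²
  = (1.960 + 1.282)² · (0.46·0.54 + 0.52·0.48) / (-0.06)²
  = (3.242)² · (0.2484 + 0.2496) / 0.0036
  = 10.5106 · 0.4980 / 0.0036
  = 1453.96
Design effect: 1.47 × 1453.96 = 2137.32.
Adjust for 60% response: 2137.32 / 0.60 = 3562.21.
Round up → n = 3563 per group.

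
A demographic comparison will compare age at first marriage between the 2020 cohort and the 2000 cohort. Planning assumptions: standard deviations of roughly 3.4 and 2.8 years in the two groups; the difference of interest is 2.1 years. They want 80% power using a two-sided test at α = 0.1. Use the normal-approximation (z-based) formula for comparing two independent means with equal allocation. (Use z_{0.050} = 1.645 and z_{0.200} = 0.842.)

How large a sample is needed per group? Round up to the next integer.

n = (z_{α/2} + z_β)² · (σ₁² + σ₂²) / δ²
  = (1.645 + 0.842)² · (3.4² + 2.8² = 19.4) / 2.1²
  = 6.1852 · 19.4 / 4.41
  = 27.21
Round up → n = 28 per group.

n = 28 per group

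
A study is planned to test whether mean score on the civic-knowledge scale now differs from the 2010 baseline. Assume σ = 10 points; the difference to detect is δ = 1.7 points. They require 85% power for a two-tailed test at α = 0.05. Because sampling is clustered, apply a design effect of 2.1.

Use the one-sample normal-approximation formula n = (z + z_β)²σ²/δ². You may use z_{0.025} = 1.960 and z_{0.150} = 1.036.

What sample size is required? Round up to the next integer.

n = 653

n = (z_{α/2} + z_β)² · σ² / δ²
  = (1.960 + 1.036)² · 10² / 1.7²
  = 8.9760 · 100 / 2.89
  = 310.59
Design effect: 2.1 × 310.59 = 652.24.
Round up → n = 653.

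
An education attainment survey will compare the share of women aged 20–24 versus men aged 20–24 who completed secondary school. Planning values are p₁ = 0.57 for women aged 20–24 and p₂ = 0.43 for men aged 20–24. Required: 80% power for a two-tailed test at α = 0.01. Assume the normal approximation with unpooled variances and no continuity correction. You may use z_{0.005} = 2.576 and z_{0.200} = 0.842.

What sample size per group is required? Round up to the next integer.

n = 293 per group

n = (z_{α/2} + z_β)² · [p₁(1−p₁) + p₂(1−p₂)] / (p₁ − p₂)²
  = (2.576 + 0.842)² · (0.57·0.43 + 0.43·0.57) / (0.14)²
  = (3.418)² · (0.2451 + 0.2451) / 0.0196
  = 11.6827 · 0.4902 / 0.0196
  = 292.19
Round up → n = 293 per group.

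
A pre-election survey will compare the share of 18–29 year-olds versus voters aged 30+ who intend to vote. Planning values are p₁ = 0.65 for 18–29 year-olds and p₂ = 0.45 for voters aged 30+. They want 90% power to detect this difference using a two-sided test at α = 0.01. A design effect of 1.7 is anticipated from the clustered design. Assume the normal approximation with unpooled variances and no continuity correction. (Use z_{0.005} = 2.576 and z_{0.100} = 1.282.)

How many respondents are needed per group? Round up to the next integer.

n = 301 per group

n = (z_{α/2} + z_β)² · [p₁(1−p₁) + p₂(1−p₂)] / (p₁ − p₂)²
  = (2.576 + 1.282)² · (0.65·0.35 + 0.45·0.55) / (0.20)²
  = (3.858)² · (0.2275 + 0.2475) / 0.0400
  = 14.8842 · 0.4750 / 0.0400
  = 176.75
Design effect: 1.7 × 176.75 = 300.47.
Round up → n = 301 per group.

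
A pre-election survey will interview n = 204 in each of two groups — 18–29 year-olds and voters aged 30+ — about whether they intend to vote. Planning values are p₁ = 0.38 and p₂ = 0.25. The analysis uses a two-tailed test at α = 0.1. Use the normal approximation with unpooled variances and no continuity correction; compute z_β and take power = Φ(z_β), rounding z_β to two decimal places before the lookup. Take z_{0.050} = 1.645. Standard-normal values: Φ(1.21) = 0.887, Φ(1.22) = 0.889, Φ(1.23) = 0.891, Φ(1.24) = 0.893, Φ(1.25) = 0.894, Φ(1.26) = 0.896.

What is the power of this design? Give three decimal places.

z_β = |p₁−p₂|·√(n/[p₁q₁+p₂q₂]) − z_{α/2}
    = 0.13 · √(204/0.4231) − 1.645
    = 0.13 · 21.9580 − 1.645
    = 2.8545 − 1.645 = 1.2095 → 1.21
Power = Φ(1.21) = 0.887.

Power ≈ 0.887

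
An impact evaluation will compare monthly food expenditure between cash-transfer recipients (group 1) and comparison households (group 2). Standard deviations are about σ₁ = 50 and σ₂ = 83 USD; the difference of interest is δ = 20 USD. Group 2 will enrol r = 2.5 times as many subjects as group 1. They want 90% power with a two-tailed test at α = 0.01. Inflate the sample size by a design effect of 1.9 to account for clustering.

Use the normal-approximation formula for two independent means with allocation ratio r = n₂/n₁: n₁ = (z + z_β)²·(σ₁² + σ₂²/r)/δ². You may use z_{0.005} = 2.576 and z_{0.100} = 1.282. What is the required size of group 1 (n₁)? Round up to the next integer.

n₁ = 372

n₁ = (z_{α/2} + z_β)² · (σ₁² + σ₂²/r) / δ²
   = (2.576 + 1.282)² · (50² + 83²/2.5) / 20²
   = 14.8842 · (2500 + 2755.6) / 400
   = 14.8842 · 5255.6 / 400
   = 195.56
Design effect: 1.9 × 195.56 = 371.57.
Round up → n₁ = 372; n₂ = r·n₁ = 2.5 × 372 = 930.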